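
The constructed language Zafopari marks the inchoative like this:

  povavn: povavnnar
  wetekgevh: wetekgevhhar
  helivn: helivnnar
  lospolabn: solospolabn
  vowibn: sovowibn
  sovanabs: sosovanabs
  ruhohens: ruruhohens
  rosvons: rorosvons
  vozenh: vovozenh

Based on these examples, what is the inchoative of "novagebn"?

sonovagebn

povavn and lospolabn both end in -n yet inflect differently (povavnnar, solospolabn), so the final letter is not what conditions the rule; the second-to-last letter is.
"novagebn" has second-to-last letter 'b'. The stems whose second-to-last letter is 'b' (lospolabn → solospolabn, vowibn → sovowibn, sovanabs → sosovanabs) add the prefix so-.
The other patterns: stems whose second-to-last letter is 'v' double the final consonant and add -ar; stems whose second-to-last letter is 'n' repeat the first consonant+vowel as a prefix.
So novagebn → sonovagebn.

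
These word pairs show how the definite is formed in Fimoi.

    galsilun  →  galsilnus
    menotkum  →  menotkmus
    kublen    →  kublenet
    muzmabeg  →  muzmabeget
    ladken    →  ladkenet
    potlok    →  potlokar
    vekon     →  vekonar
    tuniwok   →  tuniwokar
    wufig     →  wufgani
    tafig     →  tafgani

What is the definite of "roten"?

rotenet

galsilun and kublen both end in -n yet inflect differently (galsilnus, kublenet), so the final letter is not what conditions the rule; the last vowel is.
"roten" has last vowel 'e'. The stems whose last vowel is 'e' (kublen → kublenet, muzmabeg → muzmabeget, ladken → ladkenet) add -et.
So roten → rotenet.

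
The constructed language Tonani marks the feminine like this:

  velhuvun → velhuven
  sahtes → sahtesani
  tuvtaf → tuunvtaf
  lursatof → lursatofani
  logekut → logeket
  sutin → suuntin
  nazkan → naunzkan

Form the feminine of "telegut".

velhuvun and sutin both end in -n yet inflect differently (velhuven, suuntin), so the final letter is not what conditions the rule; the last vowel is.
"telegut" has last vowel 'u'. The stems whose last vowel is 'u' (velhuvun → velhuven, logekut → logeket) change the last vowel to 'e'.
The other patterns: stems whose last vowel is 'a' or 'i' insert -un- after the first vowel; stems whose last vowel is 'e' or 'o' add -ani.
So telegut → teleget.

teleget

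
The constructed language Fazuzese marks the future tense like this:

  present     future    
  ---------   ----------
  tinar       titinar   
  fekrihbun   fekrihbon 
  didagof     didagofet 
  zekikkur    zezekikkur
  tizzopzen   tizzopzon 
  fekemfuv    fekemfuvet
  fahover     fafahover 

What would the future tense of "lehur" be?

fekrihbun and zekikkur both have last vowel 'u' yet inflect differently (fekrihbon, zezekikkur), so the last vowel is not what conditions the rule; the final letter is.
"lehur" ends in -r. The stems ending in -r (zekikkur → zezekikkur, tinar → titinar, fahover → fafahover) repeat the first consonant+vowel as a prefix.
So lehur → lelehur.

lelehur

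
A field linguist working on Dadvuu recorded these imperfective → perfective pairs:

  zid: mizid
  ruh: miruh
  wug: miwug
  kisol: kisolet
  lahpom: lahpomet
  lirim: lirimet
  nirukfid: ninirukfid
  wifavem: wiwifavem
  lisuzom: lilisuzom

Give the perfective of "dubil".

"dubil" has 2 vowels. The stems with 2 vowels (kisol → kisolet, lahpom → lahpomet, lirim → lirimet) add -et.
So dubil → dubilet.

dubilet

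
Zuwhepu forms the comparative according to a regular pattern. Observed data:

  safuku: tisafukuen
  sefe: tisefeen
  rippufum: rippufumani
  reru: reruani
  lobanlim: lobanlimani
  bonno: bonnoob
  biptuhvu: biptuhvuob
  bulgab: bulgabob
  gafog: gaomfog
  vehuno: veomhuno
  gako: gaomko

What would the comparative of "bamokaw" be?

bamokawob

"bamokaw" begins with b-. The stems beginning with b- (bonno → bonnoob, biptuhvu → biptuhvuob, bulgab → bulgabob) add -ob.
So bamokaw → bamokawob.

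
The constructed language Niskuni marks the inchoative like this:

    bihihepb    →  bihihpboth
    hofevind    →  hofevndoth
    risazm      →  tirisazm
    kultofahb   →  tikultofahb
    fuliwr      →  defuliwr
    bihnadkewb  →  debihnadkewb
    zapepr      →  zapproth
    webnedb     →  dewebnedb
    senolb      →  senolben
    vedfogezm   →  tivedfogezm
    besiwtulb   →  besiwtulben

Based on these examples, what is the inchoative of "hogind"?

hogndoth

"hogind" has second-to-last letter 'n'. The one such stem in the data (hofevind → hofevndoth) deletes the last vowel and adds -oth (as do bihihepb, zapepr), so the same rule applies.
The other patterns: stems whose second-to-last letter is 'h' or 'z' add the prefix ti-; stems whose second-to-last letter is 'd' or 'w' add the prefix de-; stems whose second-to-last letter is 'l' add -en.
So hogind → hogndoth.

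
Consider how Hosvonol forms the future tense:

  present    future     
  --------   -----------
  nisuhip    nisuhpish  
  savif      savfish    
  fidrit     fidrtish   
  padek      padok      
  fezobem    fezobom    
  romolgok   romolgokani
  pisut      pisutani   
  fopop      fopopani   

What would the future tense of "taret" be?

tarot

"taret" has last vowel 'e'. The stems whose last vowel is 'e' (padek → padok, fezobem → fezobom) change the last vowel to 'o'.
The other patterns: stems whose last vowel is 'i' delete the last vowel and add -ish; stems whose last vowel is 'o' or 'u' add -ani.
So taret → tarot.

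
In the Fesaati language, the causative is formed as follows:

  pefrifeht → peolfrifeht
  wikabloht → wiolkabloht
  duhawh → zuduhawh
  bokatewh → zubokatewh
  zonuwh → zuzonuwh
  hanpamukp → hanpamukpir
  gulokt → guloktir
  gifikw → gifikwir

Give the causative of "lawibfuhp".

laolwibfuhp

pefrifeht and gulokt both end in -t yet inflect differently (peolfrifeht, guloktir), so the final letter is not what conditions the rule; the second-to-last letter is.
"lawibfuhp" has second-to-last letter 'h'. The stems whose second-to-last letter is 'h' (pefrifeht → peolfrifeht, wikabloht → wiolkabloht) insert -ol- after the first vowel.
So lawibfuhp → laolwibfuhp.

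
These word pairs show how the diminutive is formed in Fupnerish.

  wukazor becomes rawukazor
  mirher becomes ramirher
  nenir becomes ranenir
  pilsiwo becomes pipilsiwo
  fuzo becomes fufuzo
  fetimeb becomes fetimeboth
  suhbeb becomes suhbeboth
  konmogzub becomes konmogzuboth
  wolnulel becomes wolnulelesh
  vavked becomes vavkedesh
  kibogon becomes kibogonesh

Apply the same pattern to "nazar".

ranazar

wukazor and pilsiwo both have last vowel 'o' yet inflect differently (rawukazor, pipilsiwo), so the last vowel is not what conditions the rule; the final letter is.
"nazar" ends in -r. The stems ending in -r (wukazor → rawukazor, mirher → ramirher, nenir → ranenir) add the prefix ra-.
So nazar → ranazar.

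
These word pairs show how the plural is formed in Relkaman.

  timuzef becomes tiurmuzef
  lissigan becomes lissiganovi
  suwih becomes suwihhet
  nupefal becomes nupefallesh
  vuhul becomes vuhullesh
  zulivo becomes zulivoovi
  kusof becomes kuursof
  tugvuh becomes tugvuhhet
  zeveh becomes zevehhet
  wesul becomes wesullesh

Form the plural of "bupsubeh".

lissigan and nupefal both have last vowel 'a' yet inflect differently (lissiganovi, nupefallesh), so the last vowel is not what conditions the rule; the final letter is.
"bupsubeh" ends in -h. The stems ending in -h (tugvuh → tugvuhhet, suwih → suwihhet, zeveh → zevehhet) double the final consonant and add -et.
So bupsubeh → bupsubehhet.

bupsubehhet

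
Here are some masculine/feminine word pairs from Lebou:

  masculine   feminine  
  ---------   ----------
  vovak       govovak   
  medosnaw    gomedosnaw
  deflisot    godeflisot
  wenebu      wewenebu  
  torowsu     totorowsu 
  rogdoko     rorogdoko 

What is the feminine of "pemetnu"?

pepemetnu

deflisot and rogdoko both have last vowel 'o' yet inflect differently (godeflisot, rorogdoko), so the last vowel is not what conditions the rule; whether the stem ends in a vowel or a consonant is.
"pemetnu" ends in a vowel. The stems ending in a vowel (wenebu → wewenebu, torowsu → totorowsu, rogdoko → rorogdoko) repeat the first consonant+vowel as a prefix.
So pemetnu → pepemetnu.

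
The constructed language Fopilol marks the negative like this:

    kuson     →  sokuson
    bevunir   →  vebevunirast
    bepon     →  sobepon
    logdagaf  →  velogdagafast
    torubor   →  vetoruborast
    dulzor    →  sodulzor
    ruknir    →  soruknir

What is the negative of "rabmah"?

torubor and ruknir both end in -r yet inflect differently (vetoruborast, soruknir), so the final letter is not what conditions the rule; the number of vowels is.
"rabmah" has 2 vowels. The stems with 2 vowels (ruknir → soruknir, bepon → sobepon, dulzor → sodulzor) add the prefix so-.
So rabmah → sorabmah.

sorabmah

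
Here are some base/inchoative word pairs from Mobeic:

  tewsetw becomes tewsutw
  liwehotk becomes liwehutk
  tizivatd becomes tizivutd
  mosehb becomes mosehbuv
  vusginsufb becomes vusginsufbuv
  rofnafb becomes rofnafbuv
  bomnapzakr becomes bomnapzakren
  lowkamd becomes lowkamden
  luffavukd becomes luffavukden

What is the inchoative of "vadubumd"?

vadubumden

tizivatd and lowkamd both end in -d yet inflect differently (tizivutd, lowkamden), so the final letter is not what conditions the rule; the second-to-last letter is.
"vadubumd" has second-to-last letter 'm'. The one such stem in the data (lowkamd → lowkamden) adds -en, so the same rule applies.
So vadubumd → vadubumden.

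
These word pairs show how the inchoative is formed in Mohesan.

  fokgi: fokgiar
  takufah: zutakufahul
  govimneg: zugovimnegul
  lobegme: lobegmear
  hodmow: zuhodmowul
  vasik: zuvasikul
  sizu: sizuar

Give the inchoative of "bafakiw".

zubafakiwul

vasik and fokgi both have last vowel 'i' yet inflect differently (zuvasikul, fokgiar), so the last vowel is not what conditions the rule; whether the stem ends in a vowel or a consonant is.
"bafakiw" ends in a consonant. The stems ending in a consonant (takufah → zutakufahul, govimneg → zugovimnegul, vasik → zuvasikul) add zu- … -ul around the stem.
The other pattern: stems ending in a vowel add -ar.
So bafakiw → zubafakiwul.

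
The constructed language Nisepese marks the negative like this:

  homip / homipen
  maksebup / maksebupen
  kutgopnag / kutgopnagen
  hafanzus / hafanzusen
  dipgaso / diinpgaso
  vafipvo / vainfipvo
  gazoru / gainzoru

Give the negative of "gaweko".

maksebup and gazoru both have last vowel 'u' yet inflect differently (maksebupen, gainzoru), so the last vowel is not what conditions the rule; whether the stem ends in a vowel or a consonant is.
"gaweko" ends in a vowel. The stems ending in a vowel (dipgaso → diinpgaso, vafipvo → vainfipvo, gazoru → gainzoru) insert -in- after the first vowel.
So gaweko → gainweko.

gainweko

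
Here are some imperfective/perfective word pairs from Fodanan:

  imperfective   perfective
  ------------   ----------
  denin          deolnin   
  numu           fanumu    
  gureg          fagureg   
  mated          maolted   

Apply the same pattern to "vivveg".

favivveg

mated and gureg both have last vowel 'e' yet inflect differently (maolted, fagureg), so the last vowel is not what conditions the rule; the final letter is.
"vivveg" ends in -g. The one such stem in the data (gureg → fagureg) adds the prefix fa-, so the same rule applies.
So vivveg → favivveg.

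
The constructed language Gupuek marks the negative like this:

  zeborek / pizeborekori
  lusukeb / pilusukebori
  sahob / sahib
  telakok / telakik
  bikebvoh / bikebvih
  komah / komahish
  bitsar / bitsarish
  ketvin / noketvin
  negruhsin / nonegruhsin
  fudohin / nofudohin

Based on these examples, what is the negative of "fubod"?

lusukeb and sahob both end in -b yet inflect differently (pilusukebori, sahib), so the final letter is not what conditions the rule; the last vowel is.
"fubod" has last vowel 'o'. The stems whose last vowel is 'o' (sahob → sahib, telakok → telakik, bikebvoh → bikebvih) change the last vowel to 'i'.
The other patterns: stems whose last vowel is 'e' add pi- … -ori around the stem; stems whose last vowel is 'a' add -ish; stems whose last vowel is 'i' add the prefix no-.
So fubod → fubid.

fubid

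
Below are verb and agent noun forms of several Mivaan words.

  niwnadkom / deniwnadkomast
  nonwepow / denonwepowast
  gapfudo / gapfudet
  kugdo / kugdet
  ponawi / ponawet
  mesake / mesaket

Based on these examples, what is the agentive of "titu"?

titet

gapfudo and nonwepow both have last vowel 'o' yet inflect differently (gapfudet, denonwepowast), so the last vowel is not what conditions the rule; whether the stem ends in a vowel or a consonant is.
"titu" ends in a vowel. The stems ending in a vowel (ponawi → ponawet, gapfudo → gapfudet, kugdo → kugdet) drop the final letter and add -et.
So titu → titet.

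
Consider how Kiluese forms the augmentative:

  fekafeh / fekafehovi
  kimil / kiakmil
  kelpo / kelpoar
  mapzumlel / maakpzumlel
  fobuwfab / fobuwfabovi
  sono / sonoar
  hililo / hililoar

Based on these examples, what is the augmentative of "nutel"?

nuaktel

"nutel" ends in -l. The stems ending in -l (mapzumlel → maakpzumlel, kimil → kiakmil) insert -ak- after the first vowel.
The other patterns: stems ending in -o add -ar; stems ending in -b or -h add -ovi.
So nutel → nuaktel.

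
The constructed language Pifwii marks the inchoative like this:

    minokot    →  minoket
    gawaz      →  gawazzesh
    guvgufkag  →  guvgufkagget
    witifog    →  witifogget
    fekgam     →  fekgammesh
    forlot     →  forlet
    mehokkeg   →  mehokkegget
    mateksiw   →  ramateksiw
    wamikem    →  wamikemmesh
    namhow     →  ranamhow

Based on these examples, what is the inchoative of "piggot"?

minokot and witifog both have last vowel 'o' yet inflect differently (minoket, witifogget), so the last vowel is not what conditions the rule; the final letter is.
"piggot" ends in -t. The stems ending in -t (minokot → minoket, forlot → forlet) change the last vowel to 'e'.
The other patterns: stems ending in -g double the final consonant and add -et; stems ending in -w add the prefix ra-; stems ending in -m or -z double the final consonant and add -esh.
So piggot → pigget.

pigget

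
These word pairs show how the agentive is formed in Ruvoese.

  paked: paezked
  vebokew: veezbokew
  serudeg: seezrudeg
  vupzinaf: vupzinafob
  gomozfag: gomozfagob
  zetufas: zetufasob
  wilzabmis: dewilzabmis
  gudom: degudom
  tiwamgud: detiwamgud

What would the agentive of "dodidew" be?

doezdidew

"dodidew" has last vowel 'e'. The stems whose last vowel is 'e' (paked → paezked, vebokew → veezbokew, serudeg → seezrudeg) insert -ez- after the first vowel.
The other patterns: stems whose last vowel is 'a' add -ob; stems whose last vowel is 'i', 'o' or 'u' add the prefix de-.
So dodidew → doezdidew.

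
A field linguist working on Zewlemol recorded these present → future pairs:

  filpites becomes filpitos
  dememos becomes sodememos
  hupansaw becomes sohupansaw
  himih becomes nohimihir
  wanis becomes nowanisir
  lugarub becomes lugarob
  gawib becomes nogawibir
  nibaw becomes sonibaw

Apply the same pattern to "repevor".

sorepevor

filpites and wanis both end in -s yet inflect differently (filpitos, nowanisir), so the final letter is not what conditions the rule; the last vowel is.
"repevor" has last vowel 'o'. The one such stem in the data (dememos → sodememos) adds the prefix so-, so the same rule applies.
The other patterns: stems whose last vowel is 'e' or 'u' change the last vowel to 'o'; stems whose last vowel is 'i' add no- … -ir around the stem.
So repevor → sorepevor.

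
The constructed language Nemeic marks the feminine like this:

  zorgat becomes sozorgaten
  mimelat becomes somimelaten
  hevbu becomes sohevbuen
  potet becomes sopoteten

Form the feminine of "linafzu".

solinafzuen

Every pair shown (zorgat → sozorgaten, mimelat → somimelaten, hevbu → sohevbuen, …) follows the same rule: add so- … -en around the stem.
So linafzu → solinafzuen.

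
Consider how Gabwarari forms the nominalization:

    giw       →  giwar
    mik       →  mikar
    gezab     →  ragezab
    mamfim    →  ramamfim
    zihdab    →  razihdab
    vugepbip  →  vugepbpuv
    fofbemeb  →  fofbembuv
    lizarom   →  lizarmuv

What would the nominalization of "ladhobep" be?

ladhobpuv

gezab and fofbemeb both end in -b yet inflect differently (ragezab, fofbembuv), so the final letter is not what conditions the rule; the number of vowels is.
"ladhobep" has 3 vowels. The stems with 3 vowels (vugepbip → vugepbpuv, fofbemeb → fofbembuv, lizarom → lizarmuv) delete the last vowel and add -uv.
So ladhobep → ladhobpuv.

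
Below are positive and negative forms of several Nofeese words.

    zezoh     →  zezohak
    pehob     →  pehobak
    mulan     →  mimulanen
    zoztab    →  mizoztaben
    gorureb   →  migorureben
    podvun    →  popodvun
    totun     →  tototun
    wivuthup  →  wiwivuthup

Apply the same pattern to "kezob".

kezobak

pehob and zoztab both end in -b yet inflect differently (pehobak, mizoztaben), so the final letter is not what conditions the rule; the last vowel is.
"kezob" has last vowel 'o'. The stems whose last vowel is 'o' (zezoh → zezohak, pehob → pehobak) add -ak.
So kezob → kezobak.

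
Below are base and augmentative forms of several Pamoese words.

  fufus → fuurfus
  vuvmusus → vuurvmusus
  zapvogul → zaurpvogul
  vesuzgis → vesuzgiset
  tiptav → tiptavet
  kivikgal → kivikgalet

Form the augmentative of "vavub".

fufus and vesuzgis both end in -s yet inflect differently (fuurfus, vesuzgiset), so the final letter is not what conditions the rule; the last vowel is.
"vavub" has last vowel 'u'. The stems whose last vowel is 'u' (fufus → fuurfus, vuvmusus → vuurvmusus, zapvogul → zaurpvogul) insert -ur- after the first vowel.
So vavub → vaurvub.

vaurvub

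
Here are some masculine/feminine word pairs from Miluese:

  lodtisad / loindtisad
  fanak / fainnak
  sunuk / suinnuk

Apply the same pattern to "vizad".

Every pair shown (lodtisad → loindtisad, fanak → fainnak, sunuk → suinnuk) follows the same rule: insert -in- after the first vowel.
So vizad → viinzad.

viinzad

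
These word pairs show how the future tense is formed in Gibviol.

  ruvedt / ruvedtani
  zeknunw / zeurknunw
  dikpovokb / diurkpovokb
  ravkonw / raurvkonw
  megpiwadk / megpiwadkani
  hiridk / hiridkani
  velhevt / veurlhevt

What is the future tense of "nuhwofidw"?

nuhwofidwani

"nuhwofidw" has second-to-last letter 'd'. The stems whose second-to-last letter is 'd' (ruvedt → ruvedtani, hiridk → hiridkani, megpiwadk → megpiwadkani) add -ani.
The other pattern: stems whose second-to-last letter is 'k', 'n' or 'v' insert -ur- after the first vowel.
So nuhwofidw → nuhwofidwani.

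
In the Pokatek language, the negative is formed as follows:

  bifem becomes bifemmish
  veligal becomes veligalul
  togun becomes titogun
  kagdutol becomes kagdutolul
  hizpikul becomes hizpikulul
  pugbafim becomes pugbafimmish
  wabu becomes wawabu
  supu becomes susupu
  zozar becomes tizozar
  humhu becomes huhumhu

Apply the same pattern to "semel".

humhu and hizpikul both have last vowel 'u' yet inflect differently (huhumhu, hizpikulul), so the last vowel is not what conditions the rule; the final letter is.
"semel" ends in -l. The stems ending in -l (hizpikul → hizpikulul, veligal → veligalul, kagdutol → kagdutolul) add -ul.
The other patterns: stems ending in -u repeat the first consonant+vowel as a prefix; stems ending in -m double the final consonant and add -ish; stems ending in -n or -r add the prefix ti-.
So semel → semelul.

semelul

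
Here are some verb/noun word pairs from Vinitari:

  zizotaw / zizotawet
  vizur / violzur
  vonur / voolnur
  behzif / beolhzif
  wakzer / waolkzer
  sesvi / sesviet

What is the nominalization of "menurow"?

"menurow" ends in -w. The one such stem in the data (zizotaw → zizotawet) adds -et, so the same rule applies.
So menurow → menurowet.

menurowet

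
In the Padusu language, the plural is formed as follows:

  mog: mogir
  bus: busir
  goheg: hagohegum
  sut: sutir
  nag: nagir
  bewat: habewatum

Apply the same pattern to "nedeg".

goheg and mog both end in -g yet inflect differently (hagohegum, mogir), so the final letter is not what conditions the rule; the number of vowels is.
"nedeg" has 2 vowels. The stems with 2 vowels (goheg → hagohegum, bewat → habewatum) add ha- … -um around the stem.
The other pattern: stems with 1 vowel add -ir.
So nedeg → hanedegum.

hanedegum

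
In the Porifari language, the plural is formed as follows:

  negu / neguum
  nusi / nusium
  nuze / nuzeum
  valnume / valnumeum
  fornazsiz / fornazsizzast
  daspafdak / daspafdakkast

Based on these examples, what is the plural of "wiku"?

wikuum

"wiku" ends in a vowel. The stems ending in a vowel (negu → neguum, nusi → nusium, nuze → nuzeum) add -um.
The other pattern: stems ending in a consonant double the final consonant and add -ast.
So wiku → wikuum.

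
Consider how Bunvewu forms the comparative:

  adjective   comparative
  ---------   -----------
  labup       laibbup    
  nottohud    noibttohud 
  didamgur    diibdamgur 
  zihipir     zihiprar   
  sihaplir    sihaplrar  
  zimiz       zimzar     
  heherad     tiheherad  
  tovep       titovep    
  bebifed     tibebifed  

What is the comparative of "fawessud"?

faibwessud

didamgur and zihipir both end in -r yet inflect differently (diibdamgur, zihiprar), so the final letter is not what conditions the rule; the last vowel is.
"fawessud" has last vowel 'u'. The stems whose last vowel is 'u' (labup → laibbup, nottohud → noibttohud, didamgur → diibdamgur) insert -ib- after the first vowel.
The other patterns: stems whose last vowel is 'i' delete the last vowel and add -ar; stems whose last vowel is 'a' or 'e' add the prefix ti-.
So fawessud → faibwessud.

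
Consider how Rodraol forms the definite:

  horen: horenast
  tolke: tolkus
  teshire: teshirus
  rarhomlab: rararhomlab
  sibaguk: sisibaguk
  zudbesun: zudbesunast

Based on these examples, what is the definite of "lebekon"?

lebekonast

"lebekon" ends in -n. The stems ending in -n (horen → horenast, zudbesun → zudbesunast) add -ast.
So lebekon → lebekonast.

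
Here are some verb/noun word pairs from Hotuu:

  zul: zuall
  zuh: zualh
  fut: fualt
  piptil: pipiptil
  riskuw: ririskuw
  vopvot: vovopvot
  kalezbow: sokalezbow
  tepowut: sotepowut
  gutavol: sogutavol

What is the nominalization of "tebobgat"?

zul and piptil both end in -l yet inflect differently (zuall, pipiptil), so the final letter is not what conditions the rule; the number of vowels is.
"tebobgat" has 3 vowels. The stems with 3 vowels (kalezbow → sokalezbow, tepowut → sotepowut, gutavol → sogutavol) add the prefix so-.
So tebobgat → sotebobgat.

sotebobgat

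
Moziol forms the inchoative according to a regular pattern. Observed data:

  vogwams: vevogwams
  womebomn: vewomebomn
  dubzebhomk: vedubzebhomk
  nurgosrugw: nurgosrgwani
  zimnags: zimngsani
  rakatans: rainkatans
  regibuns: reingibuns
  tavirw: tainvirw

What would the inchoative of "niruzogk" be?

niruzgkani

vogwams and zimnags both end in -s yet inflect differently (vevogwams, zimngsani), so the final letter is not what conditions the rule; the second-to-last letter is.
"niruzogk" has second-to-last letter 'g'. The stems whose second-to-last letter is 'g' (nurgosrugw → nurgosrgwani, zimnags → zimngsani) delete the last vowel and add -ani.
So niruzogk → niruzgkani.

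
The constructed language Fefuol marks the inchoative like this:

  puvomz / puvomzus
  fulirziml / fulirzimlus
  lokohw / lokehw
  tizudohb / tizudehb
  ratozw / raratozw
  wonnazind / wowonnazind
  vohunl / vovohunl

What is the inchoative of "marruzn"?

lokohw and ratozw both end in -w yet inflect differently (lokehw, raratozw), so the final letter is not what conditions the rule; the second-to-last letter is.
"marruzn" has second-to-last letter 'z'. The one such stem in the data (ratozw → raratozw) repeats the first consonant+vowel as a prefix (as do wonnazind, vohunl), so the same rule applies.
The other patterns: stems whose second-to-last letter is 'm' add -us; stems whose second-to-last letter is 'h' change the last vowel to 'e'.
So marruzn → mamarruzn.

mamarruzn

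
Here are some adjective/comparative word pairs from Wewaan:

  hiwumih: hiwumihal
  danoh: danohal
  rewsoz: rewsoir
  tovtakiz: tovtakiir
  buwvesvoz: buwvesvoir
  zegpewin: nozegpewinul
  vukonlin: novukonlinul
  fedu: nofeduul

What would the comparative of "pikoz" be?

pikoir

"pikoz" ends in -z. The stems ending in -z (rewsoz → rewsoir, tovtakiz → tovtakiir, buwvesvoz → buwvesvoir) drop the final letter and add -ir.
So pikoz → pikoir.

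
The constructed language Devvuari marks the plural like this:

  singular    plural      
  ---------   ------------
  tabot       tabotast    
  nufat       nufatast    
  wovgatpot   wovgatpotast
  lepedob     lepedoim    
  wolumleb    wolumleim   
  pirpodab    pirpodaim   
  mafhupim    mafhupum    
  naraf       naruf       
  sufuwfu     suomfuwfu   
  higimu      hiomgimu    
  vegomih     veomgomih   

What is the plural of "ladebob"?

ladeboim

tabot and lepedob both have last vowel 'o' yet inflect differently (tabotast, lepedoim), so the last vowel is not what conditions the rule; the final letter is.
"ladebob" ends in -b. The stems ending in -b (lepedob → lepedoim, wolumleb → wolumleim, pirpodab → pirpodaim) drop the final letter and add -im.
The other patterns: stems ending in -t add -ast; stems ending in -f or -m change the last vowel to 'u'; stems ending in -h or -u insert -om- after the first vowel.
So ladebob → ladeboim.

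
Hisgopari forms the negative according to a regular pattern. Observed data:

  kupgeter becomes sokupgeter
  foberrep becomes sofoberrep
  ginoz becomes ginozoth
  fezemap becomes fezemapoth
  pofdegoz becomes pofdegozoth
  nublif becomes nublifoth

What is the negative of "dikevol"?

dikevoloth

foberrep and fezemap both end in -p yet inflect differently (sofoberrep, fezemapoth), so the final letter is not what conditions the rule; the last vowel is.
"dikevol" has last vowel 'o'. The stems whose last vowel is 'o' (ginoz → ginozoth, pofdegoz → pofdegozoth) add -oth.
So dikevol → dikevoloth.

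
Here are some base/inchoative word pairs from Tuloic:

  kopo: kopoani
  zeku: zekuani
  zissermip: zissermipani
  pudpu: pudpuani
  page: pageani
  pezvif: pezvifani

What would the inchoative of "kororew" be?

Every pair shown (kopo → kopoani, zeku → zekuani, zissermip → zissermipani, …) follows the same rule: add -ani.
So kororew → kororewani.

kororewani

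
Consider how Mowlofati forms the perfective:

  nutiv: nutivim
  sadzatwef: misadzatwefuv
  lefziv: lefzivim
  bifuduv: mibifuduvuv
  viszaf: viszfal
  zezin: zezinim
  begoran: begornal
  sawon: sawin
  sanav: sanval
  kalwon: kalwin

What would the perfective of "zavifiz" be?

zavifizim

bifuduv and lefziv both end in -v yet inflect differently (mibifuduvuv, lefzivim), so the final letter is not what conditions the rule; the last vowel is.
"zavifiz" has last vowel 'i'. The stems whose last vowel is 'i' (lefziv → lefzivim, zezin → zezinim, nutiv → nutivim) add -im.
The other patterns: stems whose last vowel is 'e' or 'u' add mi- … -uv around the stem; stems whose last vowel is 'a' delete the last vowel and add -al; stems whose last vowel is 'o' change the last vowel to 'i'.
So zavifiz → zavifizim.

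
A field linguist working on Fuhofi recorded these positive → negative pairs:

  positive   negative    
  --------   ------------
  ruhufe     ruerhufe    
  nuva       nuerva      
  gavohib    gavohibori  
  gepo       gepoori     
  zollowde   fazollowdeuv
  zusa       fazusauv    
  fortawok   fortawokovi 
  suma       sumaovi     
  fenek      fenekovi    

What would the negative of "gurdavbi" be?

ruhufe and zollowde both end in -e yet inflect differently (ruerhufe, fazollowdeuv), so the final letter is not what conditions the rule; the first letter is.
"gurdavbi" begins with g-. The stems beginning with g- (gavohib → gavohibori, gepo → gepoori) add -ori.
So gurdavbi → gurdavbiori.

gurdavbiori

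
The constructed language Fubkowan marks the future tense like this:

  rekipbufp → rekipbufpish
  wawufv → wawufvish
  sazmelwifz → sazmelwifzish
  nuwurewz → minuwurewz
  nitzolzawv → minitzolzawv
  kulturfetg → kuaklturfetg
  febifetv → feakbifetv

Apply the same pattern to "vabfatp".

vaakbfatp

"vabfatp" has second-to-last letter 't'. The stems whose second-to-last letter is 't' (kulturfetg → kuaklturfetg, febifetv → feakbifetv) insert -ak- after the first vowel.
So vabfatp → vaakbfatp.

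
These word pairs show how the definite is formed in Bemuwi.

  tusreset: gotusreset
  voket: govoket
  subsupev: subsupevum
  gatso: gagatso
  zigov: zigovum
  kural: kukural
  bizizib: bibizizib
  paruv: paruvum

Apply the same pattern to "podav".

voket and subsupev both have last vowel 'e' yet inflect differently (govoket, subsupevum), so the last vowel is not what conditions the rule; the final letter is.
"podav" ends in -v. The stems ending in -v (zigov → zigovum, paruv → paruvum, subsupev → subsupevum) add -um.
So podav → podavum.

podavum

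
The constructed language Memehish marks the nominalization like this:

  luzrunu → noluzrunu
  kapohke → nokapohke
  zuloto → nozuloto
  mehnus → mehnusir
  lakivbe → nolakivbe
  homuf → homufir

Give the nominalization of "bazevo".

homuf and luzrunu both have last vowel 'u' yet inflect differently (homufir, noluzrunu), so the last vowel is not what conditions the rule; whether the stem ends in a vowel or a consonant is.
"bazevo" ends in a vowel. The stems ending in a vowel (zuloto → nozuloto, luzrunu → noluzrunu, kapohke → nokapohke) add the prefix no-.
So bazevo → nobazevo.

nobazevo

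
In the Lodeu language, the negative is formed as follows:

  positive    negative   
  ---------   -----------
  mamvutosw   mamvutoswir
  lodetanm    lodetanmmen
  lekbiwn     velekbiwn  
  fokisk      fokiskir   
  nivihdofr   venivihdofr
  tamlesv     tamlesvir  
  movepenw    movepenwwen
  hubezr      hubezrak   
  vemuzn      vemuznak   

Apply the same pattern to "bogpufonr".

mamvutosw and movepenw both end in -w yet inflect differently (mamvutoswir, movepenwwen), so the final letter is not what conditions the rule; the second-to-last letter is.
"bogpufonr" has second-to-last letter 'n'. The stems whose second-to-last letter is 'n' (movepenw → movepenwwen, lodetanm → lodetanmmen) double the final consonant and add -en.
So bogpufonr → bogpufonrren.

bogpufonrren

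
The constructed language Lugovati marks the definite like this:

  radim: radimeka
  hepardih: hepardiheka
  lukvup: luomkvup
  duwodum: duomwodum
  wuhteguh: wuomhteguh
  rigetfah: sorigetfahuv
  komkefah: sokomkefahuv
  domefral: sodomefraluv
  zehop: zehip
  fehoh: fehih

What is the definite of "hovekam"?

sohovekamuv

radim and duwodum both end in -m yet inflect differently (radimeka, duomwodum), so the final letter is not what conditions the rule; the last vowel is.
"hovekam" has last vowel 'a'. The stems whose last vowel is 'a' (rigetfah → sorigetfahuv, komkefah → sokomkefahuv, domefral → sodomefraluv) add so- … -uv around the stem.
The other patterns: stems whose last vowel is 'i' add -eka; stems whose last vowel is 'u' insert -om- after the first vowel; stems whose last vowel is 'o' change the last vowel to 'i'.
So hovekam → sohovekamuv.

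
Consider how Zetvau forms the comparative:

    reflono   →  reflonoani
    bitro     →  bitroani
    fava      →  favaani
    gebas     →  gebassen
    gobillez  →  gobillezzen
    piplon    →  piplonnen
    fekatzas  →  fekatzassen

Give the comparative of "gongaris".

gongarissen

fava and gebas both have last vowel 'a' yet inflect differently (favaani, gebassen), so the last vowel is not what conditions the rule; whether the stem ends in a vowel or a consonant is.
"gongaris" ends in a consonant. The stems ending in a consonant (gebas → gebassen, gobillez → gobillezzen, piplon → piplonnen) double the final consonant and add -en.
So gongaris → gongarissen.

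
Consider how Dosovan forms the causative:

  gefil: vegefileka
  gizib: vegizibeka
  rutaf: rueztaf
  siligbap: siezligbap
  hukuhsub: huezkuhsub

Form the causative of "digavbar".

diezgavbar

"digavbar" has last vowel 'a'. The stems whose last vowel is 'a' (rutaf → rueztaf, siligbap → siezligbap) insert -ez- after the first vowel.
The other pattern: stems whose last vowel is 'i' add ve- … -eka around the stem.
So digavbar → diezgavbar.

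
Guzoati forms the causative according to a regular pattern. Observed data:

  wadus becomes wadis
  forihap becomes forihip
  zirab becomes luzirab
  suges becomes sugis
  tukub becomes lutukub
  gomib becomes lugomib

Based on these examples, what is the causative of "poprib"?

lupoprib

"poprib" ends in -b. The stems ending in -b (gomib → lugomib, tukub → lutukub, zirab → luzirab) add the prefix lu-.
The other pattern: stems ending in -p or -s change the last vowel to 'i'.
So poprib → lupoprib.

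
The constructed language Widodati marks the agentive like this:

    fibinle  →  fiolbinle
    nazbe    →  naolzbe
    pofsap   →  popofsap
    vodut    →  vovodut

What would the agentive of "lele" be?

nazbe and pofsap both have 2 vowels yet inflect differently (naolzbe, popofsap), so the number of vowels is not what conditions the rule; whether the stem ends in a vowel or a consonant is.
"lele" ends in a vowel. The stems ending in a vowel (fibinle → fiolbinle, nazbe → naolzbe) insert -ol- after the first vowel.
The other pattern: stems ending in a consonant repeat the first consonant+vowel as a prefix.
So lele → leolle.

leolle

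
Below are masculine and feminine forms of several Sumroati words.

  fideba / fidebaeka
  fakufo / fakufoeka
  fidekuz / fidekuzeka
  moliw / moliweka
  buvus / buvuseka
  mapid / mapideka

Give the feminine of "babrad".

babradeka

Every pair shown (fideba → fidebaeka, fakufo → fakufoeka, fidekuz → fidekuzeka, …) follows the same rule: add -eka.
So babrad → babradeka.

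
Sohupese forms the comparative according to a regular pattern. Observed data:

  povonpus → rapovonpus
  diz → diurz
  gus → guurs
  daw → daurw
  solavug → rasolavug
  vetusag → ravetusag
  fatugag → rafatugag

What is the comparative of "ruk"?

"ruk" has 1 vowel. The stems with 1 vowel (gus → guurs, diz → diurz, daw → daurw) insert -ur- after the first vowel.
So ruk → ruurk.

ruurk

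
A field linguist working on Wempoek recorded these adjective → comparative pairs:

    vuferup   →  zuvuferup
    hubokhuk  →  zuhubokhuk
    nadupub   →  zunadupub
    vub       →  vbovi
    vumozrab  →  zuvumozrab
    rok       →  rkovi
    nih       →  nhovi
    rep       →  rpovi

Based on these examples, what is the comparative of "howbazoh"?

vub and vumozrab both end in -b yet inflect differently (vbovi, zuvumozrab), so the final letter is not what conditions the rule; the number of vowels is.
"howbazoh" has 3 vowels. The stems with 3 vowels (vumozrab → zuvumozrab, nadupub → zunadupub, vuferup → zuvuferup) add the prefix zu-.
The other pattern: stems with 1 vowel delete the last vowel and add -ovi.
So howbazoh → zuhowbazoh.

zuhowbazoh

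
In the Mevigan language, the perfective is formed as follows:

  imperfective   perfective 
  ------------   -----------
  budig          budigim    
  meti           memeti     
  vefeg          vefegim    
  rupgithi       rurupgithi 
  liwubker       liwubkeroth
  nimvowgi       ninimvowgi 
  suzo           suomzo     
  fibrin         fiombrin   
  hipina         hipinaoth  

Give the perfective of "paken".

paomken

fibrin and rupgithi both have last vowel 'i' yet inflect differently (fiombrin, rurupgithi), so the last vowel is not what conditions the rule; the final letter is.
"paken" ends in -n. The one such stem in the data (fibrin → fiombrin) inserts -om- after the first vowel (as does suzo), so the same rule applies.
The other patterns: stems ending in -i repeat the first consonant+vowel as a prefix; stems ending in -g add -im; stems ending in -a or -r add -oth.
So paken → paomken.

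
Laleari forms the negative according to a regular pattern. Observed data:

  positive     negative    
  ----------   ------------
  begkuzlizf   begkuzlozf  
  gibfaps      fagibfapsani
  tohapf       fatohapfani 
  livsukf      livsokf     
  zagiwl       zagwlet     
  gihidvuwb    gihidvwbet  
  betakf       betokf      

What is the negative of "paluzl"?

palozl

tohapf and begkuzlizf both end in -f yet inflect differently (fatohapfani, begkuzlozf), so the final letter is not what conditions the rule; the second-to-last letter is.
"paluzl" has second-to-last letter 'z'. The one such stem in the data (begkuzlizf → begkuzlozf) changes the last vowel to 'o' (as do betakf, livsukf), so the same rule applies.
So paluzl → palozl.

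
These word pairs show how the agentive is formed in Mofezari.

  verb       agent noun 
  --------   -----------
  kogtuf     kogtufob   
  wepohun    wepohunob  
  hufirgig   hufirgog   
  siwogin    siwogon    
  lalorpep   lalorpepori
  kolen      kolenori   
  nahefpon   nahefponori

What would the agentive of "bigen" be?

bigenori

"bigen" has last vowel 'e'. The stems whose last vowel is 'e' (lalorpep → lalorpepori, kolen → kolenori) add -ori.
The other patterns: stems whose last vowel is 'u' add -ob; stems whose last vowel is 'i' change the last vowel to 'o'.
So bigen → bigenori.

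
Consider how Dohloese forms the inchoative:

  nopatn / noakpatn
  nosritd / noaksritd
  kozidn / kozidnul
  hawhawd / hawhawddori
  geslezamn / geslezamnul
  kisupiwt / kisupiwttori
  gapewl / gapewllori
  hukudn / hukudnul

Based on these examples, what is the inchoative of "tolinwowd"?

tolinwowddori

"tolinwowd" has second-to-last letter 'w'. The stems whose second-to-last letter is 'w' (hawhawd → hawhawddori, gapewl → gapewllori, kisupiwt → kisupiwttori) double the final consonant and add -ori.
The other patterns: stems whose second-to-last letter is 't' insert -ak- after the first vowel; stems whose second-to-last letter is 'd' or 'm' add -ul.
So tolinwowd → tolinwowddori.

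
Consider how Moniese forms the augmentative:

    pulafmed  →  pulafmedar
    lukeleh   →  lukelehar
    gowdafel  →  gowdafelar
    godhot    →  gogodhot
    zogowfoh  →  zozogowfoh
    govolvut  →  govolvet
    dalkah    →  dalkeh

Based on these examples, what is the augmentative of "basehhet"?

basehhetar

lukeleh and zogowfoh both end in -h yet inflect differently (lukelehar, zozogowfoh), so the final letter is not what conditions the rule; the last vowel is.
"basehhet" has last vowel 'e'. The stems whose last vowel is 'e' (pulafmed → pulafmedar, lukeleh → lukelehar, gowdafel → gowdafelar) add -ar.
So basehhet → basehhetar.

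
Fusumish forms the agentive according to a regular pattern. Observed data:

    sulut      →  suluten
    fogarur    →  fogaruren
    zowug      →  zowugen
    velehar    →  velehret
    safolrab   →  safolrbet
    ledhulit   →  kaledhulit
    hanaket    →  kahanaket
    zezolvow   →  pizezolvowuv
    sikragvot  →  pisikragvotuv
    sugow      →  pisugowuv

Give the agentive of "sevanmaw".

fogarur and velehar both end in -r yet inflect differently (fogaruren, velehret), so the final letter is not what conditions the rule; the last vowel is.
"sevanmaw" has last vowel 'a'. The stems whose last vowel is 'a' (velehar → velehret, safolrab → safolrbet) delete the last vowel and add -et.
So sevanmaw → sevanmwet.

sevanmwet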